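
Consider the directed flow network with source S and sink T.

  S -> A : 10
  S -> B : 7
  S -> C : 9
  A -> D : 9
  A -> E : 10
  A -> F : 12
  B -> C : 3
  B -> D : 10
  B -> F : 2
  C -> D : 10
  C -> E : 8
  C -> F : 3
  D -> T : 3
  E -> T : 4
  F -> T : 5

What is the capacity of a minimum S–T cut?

12

Augment S→A→D→T: bottleneck 3, flow now 3.
Augment S→A→E→T: bottleneck 4, flow now 7.
Augment S→A→F→T: bottleneck 3, flow now 10.
Augment S→B→F→T: bottleneck 2, flow now 12.
No augmenting path remains; maximum flow = 12.
By max-flow min-cut, the minimum cut capacity equals the max flow.
In the residual graph, reachable from S: {S, A, B, C, D, E, F}.
Min-cut edges: D→T (3), E→T (4), F→T (5); capacity 3 + 4 + 5 = 12.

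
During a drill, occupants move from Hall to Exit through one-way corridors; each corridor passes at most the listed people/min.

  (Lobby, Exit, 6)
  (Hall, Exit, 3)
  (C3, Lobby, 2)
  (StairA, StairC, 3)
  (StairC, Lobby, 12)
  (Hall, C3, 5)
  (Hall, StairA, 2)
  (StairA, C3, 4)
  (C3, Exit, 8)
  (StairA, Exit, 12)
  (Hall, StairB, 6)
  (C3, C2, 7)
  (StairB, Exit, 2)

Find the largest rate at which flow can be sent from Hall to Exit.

12

Augment Hall→Exit: bottleneck 3, flow now 3.
Augment Hall→StairA→Exit: bottleneck 2, flow now 5.
Augment Hall→C3→Exit: bottleneck 5, flow now 10.
Augment Hall→StairB→Exit: bottleneck 2, flow now 12.
No augmenting path remains; maximum flow = 12.
In the residual graph, reachable from Hall: {Hall, StairB}.
Min-cut edges: Hall→StairA (2), Hall→C3 (5), Hall→Exit (3), StairB→Exit (2); capacity 2 + 5 + 3 + 2 = 12.
This cut is saturated, so no flow can exceed 12.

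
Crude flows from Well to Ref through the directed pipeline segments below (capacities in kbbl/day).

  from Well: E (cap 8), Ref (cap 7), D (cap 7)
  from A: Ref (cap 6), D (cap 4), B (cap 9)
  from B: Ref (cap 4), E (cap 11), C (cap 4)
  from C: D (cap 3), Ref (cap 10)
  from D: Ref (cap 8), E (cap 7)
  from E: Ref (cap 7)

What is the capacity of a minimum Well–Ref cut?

Augment Well→Ref: bottleneck 7, flow now 7.
Augment Well→D→Ref: bottleneck 7, flow now 14.
Augment Well→E→Ref: bottleneck 7, flow now 21.
No augmenting path remains; maximum flow = 21.
By max-flow min-cut, the minimum cut capacity equals the max flow.
In the residual graph, reachable from Well: {Well, E}.
Min-cut edges: Well→D (7), Well→Ref (7), E→Ref (7); capacity 7 + 7 + 7 = 21.

21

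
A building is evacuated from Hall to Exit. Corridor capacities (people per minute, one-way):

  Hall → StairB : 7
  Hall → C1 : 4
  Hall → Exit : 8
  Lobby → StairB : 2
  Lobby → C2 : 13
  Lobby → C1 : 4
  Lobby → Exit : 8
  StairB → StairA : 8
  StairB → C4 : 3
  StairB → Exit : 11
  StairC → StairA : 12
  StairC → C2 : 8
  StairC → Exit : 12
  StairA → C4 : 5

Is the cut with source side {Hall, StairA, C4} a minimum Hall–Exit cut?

Given cut capacity: 7 + 4 + 8 = 19.
Augment Hall→Exit: bottleneck 8, flow now 8.
Augment Hall→StairB→Exit: bottleneck 7, flow now 15.
No augmenting path remains; maximum flow = 15.
In the residual graph, reachable from Hall: {Hall, C1}.
Min-cut edges: Hall→StairB (7), Hall→Exit (8); capacity 7 + 8 = 15.
Cut capacity 19 exceeds the max flow 15, so it is not minimum.

No — its capacity is 19, but the minimum cut has capacity 15.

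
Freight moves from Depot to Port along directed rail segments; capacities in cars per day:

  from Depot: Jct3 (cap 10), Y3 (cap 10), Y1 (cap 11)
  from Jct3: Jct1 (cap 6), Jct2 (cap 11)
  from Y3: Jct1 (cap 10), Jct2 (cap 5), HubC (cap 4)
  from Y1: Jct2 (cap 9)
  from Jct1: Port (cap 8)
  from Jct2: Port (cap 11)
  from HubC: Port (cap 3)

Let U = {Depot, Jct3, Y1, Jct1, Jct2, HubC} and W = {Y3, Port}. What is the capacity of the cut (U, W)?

32

Edges leaving {Depot, Jct3, Y1, Jct1, Jct2, HubC}: Depot→Y3 (10), Jct1→Port (8), Jct2→Port (11), HubC→Port (3).
Cut capacity = 10 + 8 + 11 + 3 = 32.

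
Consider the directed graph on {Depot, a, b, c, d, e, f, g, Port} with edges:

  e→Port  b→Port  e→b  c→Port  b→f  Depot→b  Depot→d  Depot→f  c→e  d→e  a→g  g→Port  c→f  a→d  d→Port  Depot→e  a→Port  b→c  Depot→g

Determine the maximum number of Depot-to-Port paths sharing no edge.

Assign every edge capacity 1; by Menger, the answer equals the max flow.
Path Depot→b→Port (+1); total 1.
Path Depot→d→Port (+1); total 2.
Path Depot→e→Port (+1); total 3.
Path Depot→g→Port (+1); total 4.
No residual Depot→Port path; max flow = 4.
Certifying cut of size 4: {Depot→b, Depot→d, Depot→e, Depot→g}.

4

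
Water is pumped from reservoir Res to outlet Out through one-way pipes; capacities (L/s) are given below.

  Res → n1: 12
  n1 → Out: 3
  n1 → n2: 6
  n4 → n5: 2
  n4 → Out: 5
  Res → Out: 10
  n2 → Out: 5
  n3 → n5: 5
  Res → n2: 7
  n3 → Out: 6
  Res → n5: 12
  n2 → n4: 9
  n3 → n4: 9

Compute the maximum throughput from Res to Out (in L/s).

23

Augment Res→Out: bottleneck 10, flow now 10.
Augment Res→n1→Out: bottleneck 3, flow now 13.
Augment Res→n2→Out: bottleneck 5, flow now 18.
Augment Res→n2→n4→Out: bottleneck 2, flow now 20.
Augment Res→n1→n2→n4→Out: bottleneck 3, flow now 23.
No augmenting path remains; maximum flow = 23.
In the residual graph, reachable from Res: {Res, n1, n2, n4, n5}.
Min-cut edges: Res→Out (10), n1→Out (3), n2→Out (5), n4→Out (5); capacity 10 + 3 + 5 + 5 = 23.
This cut is saturated, so no flow can exceed 23.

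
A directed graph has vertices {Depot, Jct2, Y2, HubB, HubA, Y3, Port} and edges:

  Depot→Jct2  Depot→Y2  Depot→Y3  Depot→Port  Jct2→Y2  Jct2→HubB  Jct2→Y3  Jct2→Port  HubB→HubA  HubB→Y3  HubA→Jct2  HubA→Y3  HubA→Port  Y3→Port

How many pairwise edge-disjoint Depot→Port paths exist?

3

Assign every edge capacity 1; by Menger, the answer equals the max flow.
Path Depot→Port (+1); total 1.
Path Depot→Jct2→Port (+1); total 2.
Path Depot→Y3→Port (+1); total 3.
No residual Depot→Port path; max flow = 3.
Certifying cut of size 3: {Depot→Jct2, Depot→Port, Depot→Y3}.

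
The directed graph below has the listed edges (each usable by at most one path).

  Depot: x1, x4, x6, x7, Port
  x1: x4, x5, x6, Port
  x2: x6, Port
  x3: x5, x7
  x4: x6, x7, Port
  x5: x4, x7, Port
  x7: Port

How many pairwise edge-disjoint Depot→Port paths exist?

Assign every edge capacity 1; by Menger, the answer equals the max flow.
Path Depot→Port (+1); total 1.
Path Depot→x1→Port (+1); total 2.
Path Depot→x4→Port (+1); total 3.
Path Depot→x7→Port (+1); total 4.
No residual Depot→Port path; max flow = 4.
Certifying cut of size 4: {Depot→Port, Depot→x1, Depot→x4, Depot→x7}.

4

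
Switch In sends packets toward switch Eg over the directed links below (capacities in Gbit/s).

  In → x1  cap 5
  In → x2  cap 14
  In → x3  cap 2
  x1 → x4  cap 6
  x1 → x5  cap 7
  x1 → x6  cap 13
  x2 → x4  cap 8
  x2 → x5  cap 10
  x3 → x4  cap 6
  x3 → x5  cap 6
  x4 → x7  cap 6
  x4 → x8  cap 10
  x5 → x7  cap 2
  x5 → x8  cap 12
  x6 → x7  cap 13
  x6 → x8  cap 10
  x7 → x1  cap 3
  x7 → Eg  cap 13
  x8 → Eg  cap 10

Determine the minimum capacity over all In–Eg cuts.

21

Augment In→x1→x4→x7→Eg: bottleneck 5, flow now 5.
Augment In→x2→x4→x7→Eg: bottleneck 1, flow now 6.
Augment In→x2→x4→x8→Eg: bottleneck 7, flow now 13.
Augment In→x2→x5→x7→Eg: bottleneck 2, flow now 15.
Augment In→x2→x5→x8→Eg: bottleneck 3, flow now 18.
Augment In→x3→x4→x1→x6→x7→Eg: bottleneck 2, flow now 20. (uses reverse residual edge)
Augment In→x2→x5→x8→x4→x1→x6→x7→Eg: bottleneck 1, flow now 21. (uses reverse residual edge)
No augmenting path remains; maximum flow = 21.
By max-flow min-cut, the minimum cut capacity equals the max flow.
In the residual graph, reachable from In: {In}.
Min-cut edges: In→x1 (5), In→x2 (14), In→x3 (2); capacity 5 + 14 + 2 = 21.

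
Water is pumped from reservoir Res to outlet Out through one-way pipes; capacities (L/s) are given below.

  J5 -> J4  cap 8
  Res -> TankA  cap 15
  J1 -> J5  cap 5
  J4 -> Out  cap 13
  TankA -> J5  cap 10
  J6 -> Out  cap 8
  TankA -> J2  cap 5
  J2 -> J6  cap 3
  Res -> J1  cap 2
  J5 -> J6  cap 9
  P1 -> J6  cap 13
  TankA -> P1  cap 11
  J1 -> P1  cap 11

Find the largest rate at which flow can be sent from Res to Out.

Augment Res→J1→P1→J6→Out: bottleneck 2, flow now 2.
Augment Res→TankA→J2→J6→Out: bottleneck 3, flow now 5.
Augment Res→TankA→P1→J6→Out: bottleneck 3, flow now 8.
Augment Res→TankA→J5→J4→Out: bottleneck 8, flow now 16.
No augmenting path remains; maximum flow = 16.
In the residual graph, reachable from Res: {Res, J1, TankA, J2, P1, J5, J6}.
Min-cut edges: J5→J4 (8), J6→Out (8); capacity 8 + 8 = 16.
This cut is saturated, so no flow can exceed 16.

16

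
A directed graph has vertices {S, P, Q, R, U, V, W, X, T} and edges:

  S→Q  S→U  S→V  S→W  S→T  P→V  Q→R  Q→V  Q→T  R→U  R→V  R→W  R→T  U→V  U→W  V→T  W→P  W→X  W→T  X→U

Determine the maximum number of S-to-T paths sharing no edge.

Assign every edge capacity 1; by Menger, the answer equals the max flow.
Path S→T (+1); total 1.
Path S→Q→T (+1); total 2.
Path S→V→T (+1); total 3.
Path S→W→T (+1); total 4.
No residual S→T path; max flow = 4.
Certifying cut of size 4: {S→Q, S→T, V→T, W→T}.

4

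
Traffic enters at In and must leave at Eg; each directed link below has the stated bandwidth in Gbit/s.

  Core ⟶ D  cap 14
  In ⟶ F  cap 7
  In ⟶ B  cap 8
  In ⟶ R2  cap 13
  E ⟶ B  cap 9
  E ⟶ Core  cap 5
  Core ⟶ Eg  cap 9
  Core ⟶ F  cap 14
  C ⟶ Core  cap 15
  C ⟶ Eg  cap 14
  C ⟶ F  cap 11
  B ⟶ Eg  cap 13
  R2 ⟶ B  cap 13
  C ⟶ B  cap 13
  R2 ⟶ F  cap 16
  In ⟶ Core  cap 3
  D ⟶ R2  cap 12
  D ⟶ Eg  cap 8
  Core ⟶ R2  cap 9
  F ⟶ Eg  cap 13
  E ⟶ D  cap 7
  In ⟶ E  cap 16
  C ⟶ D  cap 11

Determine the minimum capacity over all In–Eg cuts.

Augment In→Core→Eg: bottleneck 3, flow now 3.
Augment In→F→Eg: bottleneck 7, flow now 10.
Augment In→B→Eg: bottleneck 8, flow now 18.
Augment In→E→Core→Eg: bottleneck 5, flow now 23.
Augment In→E→D→Eg: bottleneck 7, flow now 30.
Augment In→E→B→Eg: bottleneck 4, flow now 34.
Augment In→R2→F→Eg: bottleneck 6, flow now 40.
Augment In→R2→B→Eg: bottleneck 1, flow now 41.
No augmenting path remains; maximum flow = 41.
By max-flow min-cut, the minimum cut capacity equals the max flow.
In the residual graph, reachable from In: {In, E, R2, F, B}.
Min-cut edges: In→Core (3), E→Core (5), E→D (7), F→Eg (13), B→Eg (13); capacity 3 + 5 + 7 + 13 + 13 = 41.

41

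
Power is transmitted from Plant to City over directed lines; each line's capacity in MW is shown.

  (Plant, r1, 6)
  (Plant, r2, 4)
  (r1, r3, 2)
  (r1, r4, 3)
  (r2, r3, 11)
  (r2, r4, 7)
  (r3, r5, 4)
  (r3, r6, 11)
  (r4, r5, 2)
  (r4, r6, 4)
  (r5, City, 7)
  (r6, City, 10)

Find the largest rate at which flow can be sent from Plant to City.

Augment Plant→r1→r3→r5→City: bottleneck 2, flow now 2.
Augment Plant→r1→r4→r5→City: bottleneck 2, flow now 4.
Augment Plant→r1→r4→r6→City: bottleneck 1, flow now 5.
Augment Plant→r2→r3→r5→City: bottleneck 2, flow now 7.
Augment Plant→r2→r3→r6→City: bottleneck 2, flow now 9.
No augmenting path remains; maximum flow = 9.
In the residual graph, reachable from Plant: {Plant, r1}.
Min-cut edges: Plant→r2 (4), r1→r3 (2), r1→r4 (3); capacity 4 + 2 + 3 = 9.
This cut is saturated, so no flow can exceed 9.

9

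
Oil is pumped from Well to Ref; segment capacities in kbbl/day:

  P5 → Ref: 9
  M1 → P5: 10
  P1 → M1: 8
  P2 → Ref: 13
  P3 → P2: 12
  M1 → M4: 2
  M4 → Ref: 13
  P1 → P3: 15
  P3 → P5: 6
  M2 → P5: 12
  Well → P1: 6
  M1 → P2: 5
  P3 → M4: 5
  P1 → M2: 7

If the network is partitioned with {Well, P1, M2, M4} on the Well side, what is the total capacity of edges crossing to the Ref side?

Edges leaving {Well, P1, M2, M4}: P1→P3 (15), P1→M1 (8), M2→P5 (12), M4→Ref (13).
Cut capacity = 15 + 8 + 12 + 13 = 48.

48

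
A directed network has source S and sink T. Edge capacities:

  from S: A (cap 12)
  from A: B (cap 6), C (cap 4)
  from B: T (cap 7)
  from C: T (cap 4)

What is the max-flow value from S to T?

10

Augment S→A→B→T: bottleneck 6, flow now 6.
Augment S→A→C→T: bottleneck 4, flow now 10.
No augmenting path remains; maximum flow = 10.
In the residual graph, reachable from S: {S, A}.
Min-cut edges: A→B (6), A→C (4); capacity 6 + 4 = 10.
This cut is saturated, so no flow can exceed 10.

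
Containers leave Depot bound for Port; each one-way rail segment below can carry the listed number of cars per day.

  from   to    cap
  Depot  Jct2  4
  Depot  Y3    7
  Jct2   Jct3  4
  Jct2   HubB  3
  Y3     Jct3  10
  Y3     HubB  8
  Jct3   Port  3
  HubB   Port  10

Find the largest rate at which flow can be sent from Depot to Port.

Augment Depot→Jct2→Jct3→Port: bottleneck 3, flow now 3.
Augment Depot→Jct2→HubB→Port: bottleneck 1, flow now 4.
Augment Depot→Y3→HubB→Port: bottleneck 7, flow now 11.
No augmenting path remains; maximum flow = 11.
In the residual graph, reachable from Depot: {Depot}.
Min-cut edges: Depot→Jct2 (4), Depot→Y3 (7); capacity 4 + 7 = 11.
This cut is saturated, so no flow can exceed 11.

11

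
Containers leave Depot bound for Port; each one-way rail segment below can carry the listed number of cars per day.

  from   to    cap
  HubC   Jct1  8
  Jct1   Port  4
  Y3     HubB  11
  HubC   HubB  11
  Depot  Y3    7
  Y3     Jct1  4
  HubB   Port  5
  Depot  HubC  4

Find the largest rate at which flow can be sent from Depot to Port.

9

Augment Depot→HubC→HubB→Port: bottleneck 4, flow now 4.
Augment Depot→Y3→HubB→Port: bottleneck 1, flow now 5.
Augment Depot→Y3→Jct1→Port: bottleneck 4, flow now 9.
No augmenting path remains; maximum flow = 9.
In the residual graph, reachable from Depot: {Depot, HubC, Y3, HubB, Jct1}.
Min-cut edges: HubB→Port (5), Jct1→Port (4); capacity 5 + 4 = 9.
This cut is saturated, so no flow can exceed 9.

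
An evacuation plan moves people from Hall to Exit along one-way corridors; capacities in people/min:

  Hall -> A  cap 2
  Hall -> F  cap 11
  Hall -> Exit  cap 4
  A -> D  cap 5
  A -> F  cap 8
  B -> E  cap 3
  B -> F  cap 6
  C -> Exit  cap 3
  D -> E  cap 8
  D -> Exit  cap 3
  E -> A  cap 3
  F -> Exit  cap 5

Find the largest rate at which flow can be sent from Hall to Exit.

11

Augment Hall→Exit: bottleneck 4, flow now 4.
Augment Hall→F→Exit: bottleneck 5, flow now 9.
Augment Hall→A→D→Exit: bottleneck 2, flow now 11.
No augmenting path remains; maximum flow = 11.
In the residual graph, reachable from Hall: {Hall, F}.
Min-cut edges: Hall→A (2), Hall→Exit (4), F→Exit (5); capacity 2 + 4 + 5 = 11.
This cut is saturated, so no flow can exceed 11.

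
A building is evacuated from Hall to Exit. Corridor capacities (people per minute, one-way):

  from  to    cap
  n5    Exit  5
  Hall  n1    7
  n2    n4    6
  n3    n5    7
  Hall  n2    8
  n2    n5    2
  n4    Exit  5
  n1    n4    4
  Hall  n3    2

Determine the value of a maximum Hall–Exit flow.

9

Augment Hall→n1→n4→Exit: bottleneck 4, flow now 4.
Augment Hall→n2→n4→Exit: bottleneck 1, flow now 5.
Augment Hall→n2→n5→Exit: bottleneck 2, flow now 7.
Augment Hall→n3→n5→Exit: bottleneck 2, flow now 9.
No augmenting path remains; maximum flow = 9.
In the residual graph, reachable from Hall: {Hall, n1, n2, n4}.
Min-cut edges: Hall→n3 (2), n2→n5 (2), n4→Exit (5); capacity 2 + 2 + 5 = 9.
This cut is saturated, so no flow can exceed 9.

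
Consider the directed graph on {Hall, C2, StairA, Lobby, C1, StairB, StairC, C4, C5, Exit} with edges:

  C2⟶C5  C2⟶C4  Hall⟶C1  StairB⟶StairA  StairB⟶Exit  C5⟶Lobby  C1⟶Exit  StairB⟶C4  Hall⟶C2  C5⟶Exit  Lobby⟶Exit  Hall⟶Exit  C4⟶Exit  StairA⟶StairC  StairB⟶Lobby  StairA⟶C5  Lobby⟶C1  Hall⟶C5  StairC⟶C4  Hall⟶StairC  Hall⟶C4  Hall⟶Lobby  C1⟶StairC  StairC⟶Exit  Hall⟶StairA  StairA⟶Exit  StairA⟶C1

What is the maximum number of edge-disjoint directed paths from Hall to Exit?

Assign every edge capacity 1; by Menger, the answer equals the max flow.
Path Hall→Exit (+1); total 1.
Path Hall→StairA→Exit (+1); total 2.
Path Hall→Lobby→Exit (+1); total 3.
Path Hall→C1→Exit (+1); total 4.
Path Hall→StairC→Exit (+1); total 5.
Path Hall→C4→Exit (+1); total 6.
Path Hall→C5→Exit (+1); total 7.
No residual Hall→Exit path; max flow = 7.
Certifying cut of size 7: {C1→Exit, C4→Exit, C5→Exit, Hall→Exit, Hall→StairA, Lobby→Exit, StairC→Exit}.

7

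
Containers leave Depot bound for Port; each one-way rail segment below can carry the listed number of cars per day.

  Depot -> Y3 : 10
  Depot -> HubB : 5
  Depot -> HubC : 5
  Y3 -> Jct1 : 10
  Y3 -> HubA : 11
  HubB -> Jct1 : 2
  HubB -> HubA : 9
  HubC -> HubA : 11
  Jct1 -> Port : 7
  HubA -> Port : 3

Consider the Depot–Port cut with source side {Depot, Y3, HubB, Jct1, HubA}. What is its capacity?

Edges leaving {Depot, Y3, HubB, Jct1, HubA}: Depot→HubC (5), Jct1→Port (7), HubA→Port (3).
Cut capacity = 5 + 7 + 3 = 15.

15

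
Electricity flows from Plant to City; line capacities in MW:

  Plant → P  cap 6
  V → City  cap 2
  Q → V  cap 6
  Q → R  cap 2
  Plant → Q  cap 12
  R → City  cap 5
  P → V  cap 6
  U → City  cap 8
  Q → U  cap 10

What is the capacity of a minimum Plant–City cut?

Augment Plant→P→V→City: bottleneck 2, flow now 2.
Augment Plant→Q→R→City: bottleneck 2, flow now 4.
Augment Plant→Q→U→City: bottleneck 8, flow now 12.
No augmenting path remains; maximum flow = 12.
By max-flow min-cut, the minimum cut capacity equals the max flow.
In the residual graph, reachable from Plant: {Plant, P, Q, U, V}.
Min-cut edges: Q→R (2), U→City (8), V→City (2); capacity 2 + 8 + 2 = 12.

12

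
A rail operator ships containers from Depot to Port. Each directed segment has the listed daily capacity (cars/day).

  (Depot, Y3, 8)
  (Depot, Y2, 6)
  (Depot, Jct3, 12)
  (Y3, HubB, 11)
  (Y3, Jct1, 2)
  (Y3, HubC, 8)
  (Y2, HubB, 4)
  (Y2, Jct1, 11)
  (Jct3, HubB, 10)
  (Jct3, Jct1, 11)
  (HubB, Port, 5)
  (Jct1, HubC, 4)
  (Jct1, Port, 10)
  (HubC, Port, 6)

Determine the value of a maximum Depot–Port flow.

Augment Depot→Y3→HubB→Port: bottleneck 5, flow now 5.
Augment Depot→Y3→Jct1→Port: bottleneck 2, flow now 7.
Augment Depot→Y3→HubC→Port: bottleneck 1, flow now 8.
Augment Depot→Y2→Jct1→Port: bottleneck 6, flow now 14.
Augment Depot→Jct3→Jct1→Port: bottleneck 2, flow now 16.
Augment Depot→Jct3→Jct1→HubC→Port: bottleneck 4, flow now 20.
Augment Depot→Jct3→HubB→Y3→HubC→Port: bottleneck 1, flow now 21. (uses reverse residual edge)
No augmenting path remains; maximum flow = 21.
In the residual graph, reachable from Depot: {Depot, Y3, Y2, Jct3, HubB, Jct1, HubC}.
Min-cut edges: HubB→Port (5), Jct1→Port (10), HubC→Port (6); capacity 5 + 10 + 6 = 21.
This cut is saturated, so no flow can exceed 21.

21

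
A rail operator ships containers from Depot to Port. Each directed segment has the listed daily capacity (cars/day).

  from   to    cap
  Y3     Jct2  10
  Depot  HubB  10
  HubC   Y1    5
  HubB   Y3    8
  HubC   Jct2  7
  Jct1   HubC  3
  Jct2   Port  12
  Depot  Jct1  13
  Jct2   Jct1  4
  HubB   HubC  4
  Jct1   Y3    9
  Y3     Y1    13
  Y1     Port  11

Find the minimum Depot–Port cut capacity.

22

Augment Depot→HubB→Y3→Jct2→Port: bottleneck 8, flow now 8.
Augment Depot→HubB→HubC→Jct2→Port: bottleneck 2, flow now 10.
Augment Depot→Jct1→Y3→Jct2→Port: bottleneck 2, flow now 12.
Augment Depot→Jct1→Y3→Y1→Port: bottleneck 7, flow now 19.
Augment Depot→Jct1→HubC→Y1→Port: bottleneck 3, flow now 22.
No augmenting path remains; maximum flow = 22.
By max-flow min-cut, the minimum cut capacity equals the max flow.
In the residual graph, reachable from Depot: {Depot, Jct1}.
Min-cut edges: Depot→HubB (10), Jct1→Y3 (9), Jct1→HubC (3); capacity 10 + 9 + 3 = 22.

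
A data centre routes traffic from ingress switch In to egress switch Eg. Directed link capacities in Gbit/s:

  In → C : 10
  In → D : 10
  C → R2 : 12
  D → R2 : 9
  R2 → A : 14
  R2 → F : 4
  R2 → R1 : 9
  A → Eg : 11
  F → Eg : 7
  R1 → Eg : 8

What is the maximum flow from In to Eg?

Augment In→C→R2→A→Eg: bottleneck 10, flow now 10.
Augment In→D→R2→A→Eg: bottleneck 1, flow now 11.
Augment In→D→R2→F→Eg: bottleneck 4, flow now 15.
Augment In→D→R2→R1→Eg: bottleneck 4, flow now 19.
No augmenting path remains; maximum flow = 19.
In the residual graph, reachable from In: {In, D}.
Min-cut edges: In→C (10), D→R2 (9); capacity 10 + 9 = 19.
This cut is saturated, so no flow can exceed 19.

19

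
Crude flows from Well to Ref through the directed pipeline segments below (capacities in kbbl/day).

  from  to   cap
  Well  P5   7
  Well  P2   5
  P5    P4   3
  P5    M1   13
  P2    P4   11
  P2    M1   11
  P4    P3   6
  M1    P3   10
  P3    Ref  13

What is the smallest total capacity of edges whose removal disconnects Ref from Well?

Augment Well→P5→P4→P3→Ref: bottleneck 3, flow now 3.
Augment Well→P5→M1→P3→Ref: bottleneck 4, flow now 7.
Augment Well→P2→P4→P3→Ref: bottleneck 3, flow now 10.
Augment Well→P2→M1→P3→Ref: bottleneck 2, flow now 12.
No augmenting path remains; maximum flow = 12.
By max-flow min-cut, the minimum cut capacity equals the max flow.
In the residual graph, reachable from Well: {Well}.
Min-cut edges: Well→P5 (7), Well→P2 (5); capacity 7 + 5 = 12.

12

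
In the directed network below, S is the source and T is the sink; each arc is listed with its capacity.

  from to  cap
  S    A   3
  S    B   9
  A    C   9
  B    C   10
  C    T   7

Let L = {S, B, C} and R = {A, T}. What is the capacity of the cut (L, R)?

10

Edges leaving {S, B, C}: S→A (3), C→T (7).
Cut capacity = 3 + 7 = 10.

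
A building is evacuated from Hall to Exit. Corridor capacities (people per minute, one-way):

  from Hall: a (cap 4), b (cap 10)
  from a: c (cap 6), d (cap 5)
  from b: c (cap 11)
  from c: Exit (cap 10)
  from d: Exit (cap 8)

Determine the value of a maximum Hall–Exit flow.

14

Augment Hall→a→c→Exit: bottleneck 4, flow now 4.
Augment Hall→b→c→Exit: bottleneck 6, flow now 10.
Augment Hall→b→c→a→d→Exit: bottleneck 4, flow now 14. (uses reverse residual edge)
No augmenting path remains; maximum flow = 14.
In the residual graph, reachable from Hall: {Hall}.
Min-cut edges: Hall→a (4), Hall→b (10); capacity 4 + 10 = 14.
This cut is saturated, so no flow can exceed 14.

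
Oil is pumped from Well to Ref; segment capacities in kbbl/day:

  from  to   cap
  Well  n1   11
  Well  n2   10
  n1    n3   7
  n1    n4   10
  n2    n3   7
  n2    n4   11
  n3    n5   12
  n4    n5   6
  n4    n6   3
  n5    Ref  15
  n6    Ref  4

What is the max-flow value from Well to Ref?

Augment Well→n1→n3→n5→Ref: bottleneck 7, flow now 7.
Augment Well→n1→n4→n5→Ref: bottleneck 4, flow now 11.
Augment Well→n2→n3→n5→Ref: bottleneck 4, flow now 15.
Augment Well→n2→n4→n6→Ref: bottleneck 3, flow now 18.
No augmenting path remains; maximum flow = 18.
In the residual graph, reachable from Well: {Well, n1, n2, n3, n4, n5}.
Min-cut edges: n4→n6 (3), n5→Ref (15); capacity 3 + 15 = 18.
This cut is saturated, so no flow can exceed 18.

18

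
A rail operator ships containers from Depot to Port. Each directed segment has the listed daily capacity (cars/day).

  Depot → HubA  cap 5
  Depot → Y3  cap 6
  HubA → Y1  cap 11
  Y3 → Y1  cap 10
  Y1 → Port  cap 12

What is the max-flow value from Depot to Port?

Augment Depot→HubA→Y1→Port: bottleneck 5, flow now 5.
Augment Depot→Y3→Y1→Port: bottleneck 6, flow now 11.
No augmenting path remains; maximum flow = 11.
In the residual graph, reachable from Depot: {Depot}.
Min-cut edges: Depot→HubA (5), Depot→Y3 (6); capacity 5 + 6 = 11.
This cut is saturated, so no flow can exceed 11.

11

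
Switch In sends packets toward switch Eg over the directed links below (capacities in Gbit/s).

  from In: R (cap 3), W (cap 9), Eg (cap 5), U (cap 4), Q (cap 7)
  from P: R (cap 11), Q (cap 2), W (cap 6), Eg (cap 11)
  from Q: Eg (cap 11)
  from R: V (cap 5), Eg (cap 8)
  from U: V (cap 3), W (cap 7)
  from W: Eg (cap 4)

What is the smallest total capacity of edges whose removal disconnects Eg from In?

19

Augment In→Eg: bottleneck 5, flow now 5.
Augment In→Q→Eg: bottleneck 7, flow now 12.
Augment In→R→Eg: bottleneck 3, flow now 15.
Augment In→W→Eg: bottleneck 4, flow now 19.
No augmenting path remains; maximum flow = 19.
By max-flow min-cut, the minimum cut capacity equals the max flow.
In the residual graph, reachable from In: {In, U, V, W}.
Min-cut edges: In→Q (7), In→R (3), In→Eg (5), W→Eg (4); capacity 7 + 3 + 5 + 4 = 19.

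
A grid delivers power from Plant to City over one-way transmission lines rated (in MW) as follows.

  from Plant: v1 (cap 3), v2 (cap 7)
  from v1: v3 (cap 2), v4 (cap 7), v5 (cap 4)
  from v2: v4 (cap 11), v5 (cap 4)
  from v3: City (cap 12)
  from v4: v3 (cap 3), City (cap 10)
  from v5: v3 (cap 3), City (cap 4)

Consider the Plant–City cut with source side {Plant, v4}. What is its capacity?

Edges leaving {Plant, v4}: Plant→v1 (3), Plant→v2 (7), v4→v3 (3), v4→City (10).
Cut capacity = 3 + 7 + 3 + 10 = 23.

23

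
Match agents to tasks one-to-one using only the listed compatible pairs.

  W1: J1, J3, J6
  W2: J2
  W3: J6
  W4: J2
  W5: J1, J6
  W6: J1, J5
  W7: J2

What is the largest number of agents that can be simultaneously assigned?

5

Unit-capacity flow: source→left, listed edges, right→sink; max matching = max flow.
Augmenting path W1→J1 (+1); matched 1.
Augmenting path W2→J2 (+1); matched 2.
Augmenting path W3→J6 (+1); matched 3.
Augmenting path W6→J5 (+1); matched 4.
Augmenting path W5→J1→W1→J3 (+1); matched 5.
No augmenting path remains; maximum matching = 5.
König certificate: {W1, W3, W5, W6, J2} is a vertex cover of size 5 (every listed pair touches it), so no matching can be larger.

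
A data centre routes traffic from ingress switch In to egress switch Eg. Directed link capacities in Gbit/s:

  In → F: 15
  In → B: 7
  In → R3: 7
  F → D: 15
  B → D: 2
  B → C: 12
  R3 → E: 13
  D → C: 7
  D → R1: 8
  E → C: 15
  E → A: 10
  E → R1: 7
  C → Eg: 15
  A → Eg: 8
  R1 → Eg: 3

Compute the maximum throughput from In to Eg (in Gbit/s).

Augment In→B→C→Eg: bottleneck 7, flow now 7.
Augment In→F→D→C→Eg: bottleneck 7, flow now 14.
Augment In→F→D→R1→Eg: bottleneck 3, flow now 17.
Augment In→R3→E→C→Eg: bottleneck 1, flow now 18.
Augment In→R3→E→A→Eg: bottleneck 6, flow now 24.
No augmenting path remains; maximum flow = 24.
In the residual graph, reachable from In: {In, F, D, R1}.
Min-cut edges: In→B (7), In→R3 (7), D→C (7), R1→Eg (3); capacity 7 + 7 + 7 + 3 = 24.
This cut is saturated, so no flow can exceed 24.

24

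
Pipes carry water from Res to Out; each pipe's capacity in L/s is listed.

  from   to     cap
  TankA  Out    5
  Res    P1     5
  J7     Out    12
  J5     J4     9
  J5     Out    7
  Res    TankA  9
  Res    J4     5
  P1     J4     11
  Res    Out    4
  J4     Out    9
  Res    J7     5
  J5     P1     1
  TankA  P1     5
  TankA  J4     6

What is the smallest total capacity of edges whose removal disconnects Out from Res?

23

Augment Res→Out: bottleneck 4, flow now 4.
Augment Res→TankA→Out: bottleneck 5, flow now 9.
Augment Res→J4→Out: bottleneck 5, flow now 14.
Augment Res→J7→Out: bottleneck 5, flow now 19.
Augment Res→TankA→J4→Out: bottleneck 4, flow now 23.
No augmenting path remains; maximum flow = 23.
By max-flow min-cut, the minimum cut capacity equals the max flow.
In the residual graph, reachable from Res: {Res, TankA, P1, J4}.
Min-cut edges: Res→J7 (5), Res→Out (4), TankA→Out (5), J4→Out (9); capacity 5 + 4 + 5 + 9 = 23.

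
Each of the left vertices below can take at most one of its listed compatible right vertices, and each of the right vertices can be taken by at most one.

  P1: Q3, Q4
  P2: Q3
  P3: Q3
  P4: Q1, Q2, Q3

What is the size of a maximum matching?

Unit-capacity flow: source→left, listed edges, right→sink; max matching = max flow.
Augmenting path P1→Q3 (+1); matched 1.
Augmenting path P4→Q1 (+1); matched 2.
Augmenting path P2→Q3→P1→Q4 (+1); matched 3.
No augmenting path remains; maximum matching = 3.
König certificate: {P1, P4, Q3} is a vertex cover of size 3 (every listed pair touches it), so no matching can be larger.

3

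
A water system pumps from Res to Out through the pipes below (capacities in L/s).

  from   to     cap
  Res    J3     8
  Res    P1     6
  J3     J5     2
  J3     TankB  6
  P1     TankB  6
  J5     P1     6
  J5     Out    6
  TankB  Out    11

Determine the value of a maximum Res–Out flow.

Augment Res→J3→J5→Out: bottleneck 2, flow now 2.
Augment Res→J3→TankB→Out: bottleneck 6, flow now 8.
Augment Res→P1→TankB→Out: bottleneck 5, flow now 13.
No augmenting path remains; maximum flow = 13.
In the residual graph, reachable from Res: {Res, J3, P1, TankB}.
Min-cut edges: J3→J5 (2), TankB→Out (11); capacity 2 + 11 = 13.
This cut is saturated, so no flow can exceed 13.

13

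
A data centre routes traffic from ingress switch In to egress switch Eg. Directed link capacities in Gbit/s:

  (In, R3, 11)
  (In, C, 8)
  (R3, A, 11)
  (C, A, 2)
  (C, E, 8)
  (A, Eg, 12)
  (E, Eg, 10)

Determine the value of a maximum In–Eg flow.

19

Augment In→R3→A→Eg: bottleneck 11, flow now 11.
Augment In→C→A→Eg: bottleneck 1, flow now 12.
Augment In→C→E→Eg: bottleneck 7, flow now 19.
No augmenting path remains; maximum flow = 19.
In the residual graph, reachable from In: {In}.
Min-cut edges: In→R3 (11), In→C (8); capacity 11 + 8 = 19.
This cut is saturated, so no flow can exceed 19.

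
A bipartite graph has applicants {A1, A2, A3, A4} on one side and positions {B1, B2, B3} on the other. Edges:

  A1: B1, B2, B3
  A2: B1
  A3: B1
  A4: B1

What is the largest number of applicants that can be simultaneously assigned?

Unit-capacity flow: source→left, listed edges, right→sink; max matching = max flow.
Augmenting path A1→B1 (+1); matched 1.
Augmenting path A2→B1→A1→B2 (+1); matched 2.
No augmenting path remains; maximum matching = 2.
König certificate: {A1, B1} is a vertex cover of size 2 (every listed pair touches it), so no matching can be larger.

2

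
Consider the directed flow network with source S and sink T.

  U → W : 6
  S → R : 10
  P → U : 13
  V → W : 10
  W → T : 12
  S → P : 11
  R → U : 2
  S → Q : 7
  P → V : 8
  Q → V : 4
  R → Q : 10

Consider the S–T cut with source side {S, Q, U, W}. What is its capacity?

Edges leaving {S, Q, U, W}: S→P (11), S→R (10), Q→V (4), W→T (12).
Cut capacity = 11 + 10 + 4 + 12 = 37.

37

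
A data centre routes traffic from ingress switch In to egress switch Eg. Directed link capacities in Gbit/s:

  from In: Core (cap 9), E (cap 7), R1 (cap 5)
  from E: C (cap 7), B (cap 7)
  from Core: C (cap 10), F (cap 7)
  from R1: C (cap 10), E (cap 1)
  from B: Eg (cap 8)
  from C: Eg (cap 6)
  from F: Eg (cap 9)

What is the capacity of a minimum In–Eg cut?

Augment In→E→B→Eg: bottleneck 7, flow now 7.
Augment In→Core→C→Eg: bottleneck 6, flow now 13.
Augment In→Core→F→Eg: bottleneck 3, flow now 16.
Augment In→R1→C→Core→F→Eg: bottleneck 4, flow now 20. (uses reverse residual edge)
No augmenting path remains; maximum flow = 20.
By max-flow min-cut, the minimum cut capacity equals the max flow.
In the residual graph, reachable from In: {In, E, Core, R1, C}.
Min-cut edges: E→B (7), Core→F (7), C→Eg (6); capacity 7 + 7 + 6 = 20.

20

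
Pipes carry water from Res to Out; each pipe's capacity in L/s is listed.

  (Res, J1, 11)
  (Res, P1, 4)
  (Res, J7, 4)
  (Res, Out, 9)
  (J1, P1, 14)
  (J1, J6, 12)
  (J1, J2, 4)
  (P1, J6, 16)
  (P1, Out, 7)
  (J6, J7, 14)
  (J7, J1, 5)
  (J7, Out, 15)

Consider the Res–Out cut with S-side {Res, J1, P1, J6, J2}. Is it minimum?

Given cut capacity: 4 + 9 + 7 + 14 = 34.
Augment Res→Out: bottleneck 9, flow now 9.
Augment Res→P1→Out: bottleneck 4, flow now 13.
Augment Res→J7→Out: bottleneck 4, flow now 17.
Augment Res→J1→P1→Out: bottleneck 3, flow now 20.
Augment Res→J1→J6→J7→Out: bottleneck 8, flow now 28.
No augmenting path remains; maximum flow = 28.
In the residual graph, reachable from Res: {Res}.
Min-cut edges: Res→J1 (11), Res→P1 (4), Res→J7 (4), Res→Out (9); capacity 11 + 4 + 4 + 9 = 28.
Cut capacity 34 exceeds the max flow 28, so it is not minimum.

No — its capacity is 34, but the minimum cut has capacity 28.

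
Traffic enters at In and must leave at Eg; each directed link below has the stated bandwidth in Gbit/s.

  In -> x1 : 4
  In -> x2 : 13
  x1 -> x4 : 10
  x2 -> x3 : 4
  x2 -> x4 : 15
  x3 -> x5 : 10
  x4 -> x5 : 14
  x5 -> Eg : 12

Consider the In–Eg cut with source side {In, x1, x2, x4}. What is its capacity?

Edges leaving {In, x1, x2, x4}: x2→x3 (4), x4→x5 (14).
Cut capacity = 4 + 14 = 18.

18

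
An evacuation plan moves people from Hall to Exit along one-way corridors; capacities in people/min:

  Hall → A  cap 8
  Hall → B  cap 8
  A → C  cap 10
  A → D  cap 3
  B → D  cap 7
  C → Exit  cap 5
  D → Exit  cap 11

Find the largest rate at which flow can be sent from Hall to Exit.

Augment Hall→A→C→Exit: bottleneck 5, flow now 5.
Augment Hall→A→D→Exit: bottleneck 3, flow now 8.
Augment Hall→B→D→Exit: bottleneck 7, flow now 15.
No augmenting path remains; maximum flow = 15.
In the residual graph, reachable from Hall: {Hall, B}.
Min-cut edges: Hall→A (8), B→D (7); capacity 8 + 7 = 15.
This cut is saturated, so no flow can exceed 15.

15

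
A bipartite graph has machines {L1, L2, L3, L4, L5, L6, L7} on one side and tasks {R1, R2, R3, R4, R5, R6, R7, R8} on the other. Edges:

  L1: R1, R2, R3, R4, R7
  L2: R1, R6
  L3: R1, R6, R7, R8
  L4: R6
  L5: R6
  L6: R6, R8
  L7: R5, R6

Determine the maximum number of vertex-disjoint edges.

6

Unit-capacity flow: source→left, listed edges, right→sink; max matching = max flow.
Augmenting path L1→R1 (+1); matched 1.
Augmenting path L2→R6 (+1); matched 2.
Augmenting path L3→R7 (+1); matched 3.
Augmenting path L6→R8 (+1); matched 4.
Augmenting path L7→R5 (+1); matched 5.
Augmenting path L4→R6→L2→R1→L1→R2 (+1); matched 6.
No augmenting path remains; maximum matching = 6.
König certificate: {L1, L2, L3, L6, L7, R6} is a vertex cover of size 6 (every listed pair touches it), so no matching can be larger.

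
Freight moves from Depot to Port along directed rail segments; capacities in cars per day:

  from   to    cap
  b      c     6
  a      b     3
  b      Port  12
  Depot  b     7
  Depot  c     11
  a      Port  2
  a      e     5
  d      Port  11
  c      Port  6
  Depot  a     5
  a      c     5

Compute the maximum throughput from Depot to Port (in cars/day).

18

Augment Depot→a→Port: bottleneck 2, flow now 2.
Augment Depot→b→Port: bottleneck 7, flow now 9.
Augment Depot→c→Port: bottleneck 6, flow now 15.
Augment Depot→a→b→Port: bottleneck 3, flow now 18.
No augmenting path remains; maximum flow = 18.
In the residual graph, reachable from Depot: {Depot, c}.
Min-cut edges: Depot→a (5), Depot→b (7), c→Port (6); capacity 5 + 7 + 6 = 18.
This cut is saturated, so no flow can exceed 18.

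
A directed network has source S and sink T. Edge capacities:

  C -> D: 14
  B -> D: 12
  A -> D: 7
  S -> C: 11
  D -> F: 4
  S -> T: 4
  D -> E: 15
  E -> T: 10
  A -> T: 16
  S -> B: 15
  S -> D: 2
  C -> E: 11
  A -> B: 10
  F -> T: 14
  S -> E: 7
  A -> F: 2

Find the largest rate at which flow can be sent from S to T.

Augment S→T: bottleneck 4, flow now 4.
Augment S→E→T: bottleneck 7, flow now 11.
Augment S→C→E→T: bottleneck 3, flow now 14.
Augment S→D→F→T: bottleneck 2, flow now 16.
Augment S→B→D→F→T: bottleneck 2, flow now 18.
No augmenting path remains; maximum flow = 18.
In the residual graph, reachable from S: {S, B, C, D, E}.
Min-cut edges: S→T (4), D→F (4), E→T (10); capacity 4 + 4 + 10 = 18.
This cut is saturated, so no flow can exceed 18.

18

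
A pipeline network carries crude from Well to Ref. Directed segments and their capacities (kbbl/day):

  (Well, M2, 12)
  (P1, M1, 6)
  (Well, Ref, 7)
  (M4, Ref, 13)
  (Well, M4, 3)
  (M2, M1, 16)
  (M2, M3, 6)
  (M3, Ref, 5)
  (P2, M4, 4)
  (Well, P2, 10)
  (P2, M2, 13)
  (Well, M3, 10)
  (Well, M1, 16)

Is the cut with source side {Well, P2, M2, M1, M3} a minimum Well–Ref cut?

Given cut capacity: 3 + 7 + 4 + 5 = 19.
Augment Well→Ref: bottleneck 7, flow now 7.
Augment Well→M4→Ref: bottleneck 3, flow now 10.
Augment Well→M3→Ref: bottleneck 5, flow now 15.
Augment Well→P2→M4→Ref: bottleneck 4, flow now 19.
No augmenting path remains; maximum flow = 19.
Cut capacity 19 equals the max flow, so it is a minimum cut.

Yes — it is a minimum cut (capacity 19).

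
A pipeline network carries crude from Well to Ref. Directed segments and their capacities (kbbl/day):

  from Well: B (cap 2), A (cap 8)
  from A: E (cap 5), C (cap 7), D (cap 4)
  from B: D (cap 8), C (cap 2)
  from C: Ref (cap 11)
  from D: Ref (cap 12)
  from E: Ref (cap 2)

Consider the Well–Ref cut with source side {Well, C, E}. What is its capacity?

23

Edges leaving {Well, C, E}: Well→A (8), Well→B (2), C→Ref (11), E→Ref (2).
Cut capacity = 8 + 2 + 11 + 2 = 23.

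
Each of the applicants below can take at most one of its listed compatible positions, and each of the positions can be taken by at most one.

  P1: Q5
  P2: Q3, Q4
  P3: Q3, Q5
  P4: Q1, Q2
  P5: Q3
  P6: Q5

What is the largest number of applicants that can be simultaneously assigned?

4

Unit-capacity flow: source→left, listed edges, right→sink; max matching = max flow.
Augmenting path P1→Q5 (+1); matched 1.
Augmenting path P2→Q3 (+1); matched 2.
Augmenting path P4→Q1 (+1); matched 3.
Augmenting path P3→Q3→P2→Q4 (+1); matched 4.
No augmenting path remains; maximum matching = 4.
König certificate: {P2, P4, Q3, Q5} is a vertex cover of size 4 (every listed pair touches it), so no matching can be larger.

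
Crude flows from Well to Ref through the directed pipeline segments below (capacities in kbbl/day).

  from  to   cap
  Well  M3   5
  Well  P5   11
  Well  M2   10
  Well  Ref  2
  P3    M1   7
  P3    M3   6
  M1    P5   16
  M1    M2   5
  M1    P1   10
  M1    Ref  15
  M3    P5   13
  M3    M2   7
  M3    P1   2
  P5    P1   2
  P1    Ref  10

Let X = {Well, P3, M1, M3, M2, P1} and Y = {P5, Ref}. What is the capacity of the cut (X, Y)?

67

Edges leaving {Well, P3, M1, M3, M2, P1}: Well→P5 (11), Well→Ref (2), M1→P5 (16), M1→Ref (15), M3→P5 (13), P1→Ref (10).
Cut capacity = 11 + 2 + 16 + 15 + 13 + 10 = 67.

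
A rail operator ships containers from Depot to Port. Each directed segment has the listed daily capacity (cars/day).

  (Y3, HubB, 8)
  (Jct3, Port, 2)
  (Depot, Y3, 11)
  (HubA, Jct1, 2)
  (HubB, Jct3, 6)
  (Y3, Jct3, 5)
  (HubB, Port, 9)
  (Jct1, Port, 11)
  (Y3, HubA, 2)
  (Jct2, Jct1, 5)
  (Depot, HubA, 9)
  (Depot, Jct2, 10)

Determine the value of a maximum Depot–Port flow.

Augment Depot→Jct2→Jct1→Port: bottleneck 5, flow now 5.
Augment Depot→Y3→HubB→Port: bottleneck 8, flow now 13.
Augment Depot→Y3→Jct3→Port: bottleneck 2, flow now 15.
Augment Depot→HubA→Jct1→Port: bottleneck 2, flow now 17.
No augmenting path remains; maximum flow = 17.
In the residual graph, reachable from Depot: {Depot, Jct2, Y3, HubA, Jct3}.
Min-cut edges: Jct2→Jct1 (5), Y3→HubB (8), HubA→Jct1 (2), Jct3→Port (2); capacity 5 + 8 + 2 + 2 = 17.
This cut is saturated, so no flow can exceed 17.

17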